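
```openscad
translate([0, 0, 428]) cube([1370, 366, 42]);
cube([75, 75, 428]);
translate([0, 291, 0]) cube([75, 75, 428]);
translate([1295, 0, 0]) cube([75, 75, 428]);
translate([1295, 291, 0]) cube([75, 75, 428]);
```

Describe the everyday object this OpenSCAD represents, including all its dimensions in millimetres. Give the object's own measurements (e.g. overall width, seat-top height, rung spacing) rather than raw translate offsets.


A long wooden bench with a 1370 mm (x) × 366 mm (y) seat, 42 mm thick, its top surface 470 mm above the floor. Four 75 mm square legs at the seat corners, flush with the edges, run from z = 0 to the seat underside.


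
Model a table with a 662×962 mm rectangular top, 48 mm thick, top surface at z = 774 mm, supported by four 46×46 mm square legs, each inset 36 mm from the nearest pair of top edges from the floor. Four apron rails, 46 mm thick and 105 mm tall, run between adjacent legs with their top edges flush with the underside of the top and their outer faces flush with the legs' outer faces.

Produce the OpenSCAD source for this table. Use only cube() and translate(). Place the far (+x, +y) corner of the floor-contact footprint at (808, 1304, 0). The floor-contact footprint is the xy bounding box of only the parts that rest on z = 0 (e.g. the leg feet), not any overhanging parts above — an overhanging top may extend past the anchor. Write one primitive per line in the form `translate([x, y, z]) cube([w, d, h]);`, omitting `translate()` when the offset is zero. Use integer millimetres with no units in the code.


translate([182, 378, 726]) cube([662, 962, 48]);
translate([218, 414, 0]) cube([46, 46, 726]);
translate([762, 414, 0]) cube([46, 46, 726]);
translate([218, 1258, 0]) cube([46, 46, 726]);
translate([762, 1258, 0]) cube([46, 46, 726]);
translate([264, 414, 621]) cube([498, 46, 105]);
translate([264, 1258, 621]) cube([498, 46, 105]);
translate([218, 460, 621]) cube([46, 798, 105]);
translate([762, 460, 621]) cube([46, 798, 105]);


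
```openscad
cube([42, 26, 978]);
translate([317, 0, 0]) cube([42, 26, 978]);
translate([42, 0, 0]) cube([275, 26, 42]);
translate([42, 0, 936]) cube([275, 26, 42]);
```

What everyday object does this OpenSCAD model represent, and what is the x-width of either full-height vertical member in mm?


A picture frame. The border width is 42 mm.

Four thin pieces enclosing a rectangular opening — a picture frame. The two full-height stiles are 978 mm tall; the top rail sits at z = 936 and is 42 mm tall, so the border above the opening is 978 − 936 = 42 mm, matching the stile x-width.


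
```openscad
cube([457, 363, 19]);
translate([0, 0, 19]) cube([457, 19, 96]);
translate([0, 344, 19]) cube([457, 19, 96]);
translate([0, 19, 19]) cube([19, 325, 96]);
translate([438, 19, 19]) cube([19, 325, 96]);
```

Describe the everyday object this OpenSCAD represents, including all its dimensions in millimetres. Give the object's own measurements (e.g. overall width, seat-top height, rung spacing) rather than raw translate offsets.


An open-topped rectangular box: outside dimensions 457×363×115 mm, with a uniform wall and base thickness of 19 mm. The base is a full 457×363 slab on the floor; four walls sit on top of the base. The front and back walls (the −y and +y sides) span the full width; the two side walls fit between them.


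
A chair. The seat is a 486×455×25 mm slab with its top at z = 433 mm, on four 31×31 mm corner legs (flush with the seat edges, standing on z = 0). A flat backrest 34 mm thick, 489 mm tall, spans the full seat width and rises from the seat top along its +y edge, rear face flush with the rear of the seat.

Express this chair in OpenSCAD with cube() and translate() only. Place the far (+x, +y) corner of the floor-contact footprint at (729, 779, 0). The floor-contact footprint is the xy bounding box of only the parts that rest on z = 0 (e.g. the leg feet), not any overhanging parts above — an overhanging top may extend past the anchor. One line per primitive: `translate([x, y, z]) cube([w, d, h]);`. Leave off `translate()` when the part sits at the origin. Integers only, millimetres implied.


// leg_h = 433 - 25 = 408
translate([243, 324, 408]) cube([486, 455, 25]);
translate([243, 324, 0]) cube([31, 31, 408]);
translate([698, 324, 0]) cube([31, 31, 408]);
translate([243, 748, 0]) cube([31, 31, 408]);
translate([698, 748, 0]) cube([31, 31, 408]);
translate([243, 745, 433]) cube([486, 34, 489]);


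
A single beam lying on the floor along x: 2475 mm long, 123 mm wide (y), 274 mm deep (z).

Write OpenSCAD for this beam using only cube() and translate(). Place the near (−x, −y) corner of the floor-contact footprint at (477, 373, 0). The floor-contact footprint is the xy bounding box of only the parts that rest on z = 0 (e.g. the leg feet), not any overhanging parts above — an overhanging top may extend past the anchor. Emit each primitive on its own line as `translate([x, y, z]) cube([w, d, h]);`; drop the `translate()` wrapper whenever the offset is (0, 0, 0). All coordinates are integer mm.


translate([477, 373, 0]) cube([2475, 123, 274]);


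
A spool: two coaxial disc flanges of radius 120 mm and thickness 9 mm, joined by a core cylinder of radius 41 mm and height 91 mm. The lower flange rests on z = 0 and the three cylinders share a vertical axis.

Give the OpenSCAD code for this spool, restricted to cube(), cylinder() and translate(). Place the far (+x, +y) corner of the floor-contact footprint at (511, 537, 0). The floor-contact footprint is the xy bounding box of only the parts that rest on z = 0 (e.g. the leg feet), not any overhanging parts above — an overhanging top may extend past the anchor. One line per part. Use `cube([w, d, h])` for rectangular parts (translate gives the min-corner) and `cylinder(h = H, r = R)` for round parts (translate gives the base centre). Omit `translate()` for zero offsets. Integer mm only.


translate([391, 417, 0]) cylinder(h = 9, r = 120);
translate([391, 417, 9]) cylinder(h = 91, r = 41);
translate([391, 417, 100]) cylinder(h = 9, r = 120);


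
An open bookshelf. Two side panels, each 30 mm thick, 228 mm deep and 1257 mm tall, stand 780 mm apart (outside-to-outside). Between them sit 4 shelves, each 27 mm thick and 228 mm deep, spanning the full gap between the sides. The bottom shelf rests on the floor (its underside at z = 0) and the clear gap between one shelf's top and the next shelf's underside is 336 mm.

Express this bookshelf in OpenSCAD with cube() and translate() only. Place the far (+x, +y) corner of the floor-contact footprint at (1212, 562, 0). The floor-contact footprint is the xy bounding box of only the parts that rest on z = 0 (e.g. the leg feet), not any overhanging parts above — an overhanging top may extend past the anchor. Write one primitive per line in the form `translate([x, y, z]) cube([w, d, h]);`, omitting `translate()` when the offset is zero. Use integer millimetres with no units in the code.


translate([432, 334, 0]) cube([30, 228, 1257]);
translate([1182, 334, 0]) cube([30, 228, 1257]);
translate([462, 334, 0]) cube([720, 228, 27]);
translate([462, 334, 363]) cube([720, 228, 27]);
translate([462, 334, 726]) cube([720, 228, 27]);
translate([462, 334, 1089]) cube([720, 228, 27]);


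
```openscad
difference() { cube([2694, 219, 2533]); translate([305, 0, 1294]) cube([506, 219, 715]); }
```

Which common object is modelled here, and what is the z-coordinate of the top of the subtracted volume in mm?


A wall with a window opening. The window head height is 2009 mm.

A wall with a rectangular opening subtracted — a window. Sill at z = 1294, opening 715 mm tall, so the head is at 1294 + 715 = 2009 mm.


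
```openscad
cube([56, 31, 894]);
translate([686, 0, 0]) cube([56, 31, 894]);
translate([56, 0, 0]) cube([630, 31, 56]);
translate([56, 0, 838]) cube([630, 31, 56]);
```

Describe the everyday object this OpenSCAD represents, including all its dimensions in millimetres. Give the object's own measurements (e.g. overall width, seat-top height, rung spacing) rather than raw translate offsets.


A rectangular picture frame lying in the x–z plane (depth along y). The opening is 630 mm wide (x) by 782 mm tall (z), surrounded by a border 56 mm wide on all four sides. The frame is 31 mm deep and is made of two full-height vertical stiles with two horizontal rails fitted between them.


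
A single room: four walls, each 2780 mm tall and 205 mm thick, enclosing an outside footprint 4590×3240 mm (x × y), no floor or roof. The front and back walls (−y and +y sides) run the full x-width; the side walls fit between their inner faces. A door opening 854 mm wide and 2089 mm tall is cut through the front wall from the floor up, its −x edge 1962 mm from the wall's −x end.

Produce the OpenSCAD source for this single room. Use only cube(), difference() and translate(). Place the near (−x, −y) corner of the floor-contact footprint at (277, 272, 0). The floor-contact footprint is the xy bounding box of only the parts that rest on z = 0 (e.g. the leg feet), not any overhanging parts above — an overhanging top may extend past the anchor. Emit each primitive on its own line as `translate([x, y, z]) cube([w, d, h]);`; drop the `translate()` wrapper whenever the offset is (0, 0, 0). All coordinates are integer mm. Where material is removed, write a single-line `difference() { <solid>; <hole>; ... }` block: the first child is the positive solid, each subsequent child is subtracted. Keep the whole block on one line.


difference() { translate([277, 272, 0]) cube([4590, 205, 2780]); translate([2239, 272, 0]) cube([854, 205, 2089]); }
translate([277, 3307, 0]) cube([4590, 205, 2780]);
translate([277, 477, 0]) cube([205, 2830, 2780]);
translate([4662, 477, 0]) cube([205, 2830, 2780]);


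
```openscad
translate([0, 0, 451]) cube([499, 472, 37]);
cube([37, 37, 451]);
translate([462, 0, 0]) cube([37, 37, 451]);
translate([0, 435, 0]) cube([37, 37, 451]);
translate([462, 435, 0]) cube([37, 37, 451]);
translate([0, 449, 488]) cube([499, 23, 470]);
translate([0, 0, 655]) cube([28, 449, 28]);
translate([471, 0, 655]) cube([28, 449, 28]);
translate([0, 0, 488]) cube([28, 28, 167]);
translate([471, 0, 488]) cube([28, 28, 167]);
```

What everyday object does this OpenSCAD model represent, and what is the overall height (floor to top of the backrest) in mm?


A chair. The overall height is 958 mm.

A slab on four corner posts with a tall panel at the back — a chair. The seat slab sits at z = 451 with thickness 37, and the 470 mm backrest starts at the seat top, so the overall height is 451 + 37 + 470 = 958 mm.


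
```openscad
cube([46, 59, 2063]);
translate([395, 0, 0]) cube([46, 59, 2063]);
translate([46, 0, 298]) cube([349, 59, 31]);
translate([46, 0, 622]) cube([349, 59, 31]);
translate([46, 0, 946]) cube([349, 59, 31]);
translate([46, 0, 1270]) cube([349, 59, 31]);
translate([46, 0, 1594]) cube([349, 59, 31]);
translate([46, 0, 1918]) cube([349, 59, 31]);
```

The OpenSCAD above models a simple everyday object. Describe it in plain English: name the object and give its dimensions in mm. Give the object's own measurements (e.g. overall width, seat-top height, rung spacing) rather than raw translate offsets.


A straight ladder. Two 46×59 mm vertical rails, 2063 mm tall, stand 441 mm apart (outside-to-outside) with their front faces coplanar on the −y side. 6 rungs, each 59 mm deep and 31 mm tall, span between the inner faces of the rails, front faces flush with the rails. The lowest rung's underside is at z = 298 mm and rungs are spaced 324 mm apart (underside to underside).


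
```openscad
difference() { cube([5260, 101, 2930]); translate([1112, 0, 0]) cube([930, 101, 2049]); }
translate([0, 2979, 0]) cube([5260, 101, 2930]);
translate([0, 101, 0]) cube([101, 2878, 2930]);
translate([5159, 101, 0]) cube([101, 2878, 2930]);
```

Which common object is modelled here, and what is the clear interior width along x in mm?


A single room. The interior width is 5058 mm.

Four walls enclosing a rectangle with a door in the front wall — a room. Outside width 5260 minus two 101 mm walls gives 5058 mm.


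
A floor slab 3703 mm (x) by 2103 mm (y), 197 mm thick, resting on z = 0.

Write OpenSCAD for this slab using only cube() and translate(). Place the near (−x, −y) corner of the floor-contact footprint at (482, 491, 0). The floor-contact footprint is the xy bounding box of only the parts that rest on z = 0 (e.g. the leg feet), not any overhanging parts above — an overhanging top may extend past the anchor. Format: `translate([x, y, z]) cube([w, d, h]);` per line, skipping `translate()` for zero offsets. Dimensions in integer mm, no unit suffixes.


translate([482, 491, 0]) cube([3703, 2103, 197]);


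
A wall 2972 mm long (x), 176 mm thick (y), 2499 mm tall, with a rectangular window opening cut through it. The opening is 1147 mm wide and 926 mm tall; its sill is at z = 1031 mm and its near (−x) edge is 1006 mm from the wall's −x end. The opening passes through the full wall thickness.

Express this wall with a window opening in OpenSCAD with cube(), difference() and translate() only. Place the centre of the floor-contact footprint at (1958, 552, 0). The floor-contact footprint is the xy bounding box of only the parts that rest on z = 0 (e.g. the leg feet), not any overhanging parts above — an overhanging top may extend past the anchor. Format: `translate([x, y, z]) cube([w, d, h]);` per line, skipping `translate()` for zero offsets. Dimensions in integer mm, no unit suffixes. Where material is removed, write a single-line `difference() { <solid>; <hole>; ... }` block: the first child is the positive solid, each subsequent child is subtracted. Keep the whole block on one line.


difference() { translate([472, 464, 0]) cube([2972, 176, 2499]); translate([1478, 464, 1031]) cube([1147, 176, 926]); }


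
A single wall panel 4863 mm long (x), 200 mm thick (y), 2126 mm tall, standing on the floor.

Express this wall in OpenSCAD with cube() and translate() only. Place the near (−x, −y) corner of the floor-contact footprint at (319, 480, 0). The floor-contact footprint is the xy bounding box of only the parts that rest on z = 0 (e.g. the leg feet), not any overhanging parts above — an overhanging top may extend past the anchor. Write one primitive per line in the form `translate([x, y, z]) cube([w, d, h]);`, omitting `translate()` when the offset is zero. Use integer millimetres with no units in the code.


translate([319, 480, 0]) cube([4863, 200, 2126]);


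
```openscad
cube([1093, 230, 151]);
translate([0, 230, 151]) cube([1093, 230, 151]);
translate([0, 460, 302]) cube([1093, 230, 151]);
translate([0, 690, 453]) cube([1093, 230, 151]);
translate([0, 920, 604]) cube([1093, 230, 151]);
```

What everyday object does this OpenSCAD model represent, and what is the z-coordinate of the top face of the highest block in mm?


A staircase. The total rise is 755 mm.

5 identical blocks, each offset up and back from the previous — a staircase. Each step is 151 mm tall and there are 5 of them, so the total rise is 5 × 151 = 755 mm.


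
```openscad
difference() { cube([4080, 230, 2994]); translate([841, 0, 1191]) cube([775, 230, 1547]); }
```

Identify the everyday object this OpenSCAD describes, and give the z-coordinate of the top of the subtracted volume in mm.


A wall with a window opening. The window head height is 2738 mm.

A wall with a rectangular opening subtracted — a window. Sill at z = 1191, opening 1547 mm tall, so the head is at 1191 + 1547 = 2738 mm.


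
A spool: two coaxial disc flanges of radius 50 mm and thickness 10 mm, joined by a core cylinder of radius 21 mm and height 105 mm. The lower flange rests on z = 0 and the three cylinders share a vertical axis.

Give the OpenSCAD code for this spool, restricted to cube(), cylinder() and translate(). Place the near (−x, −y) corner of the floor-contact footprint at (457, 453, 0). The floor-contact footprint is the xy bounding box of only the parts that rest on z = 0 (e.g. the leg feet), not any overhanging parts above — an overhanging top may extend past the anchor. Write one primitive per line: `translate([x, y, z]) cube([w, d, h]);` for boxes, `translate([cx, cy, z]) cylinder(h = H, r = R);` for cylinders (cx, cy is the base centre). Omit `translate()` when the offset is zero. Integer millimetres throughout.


translate([507, 503, 0]) cylinder(h = 10, r = 50);
translate([507, 503, 10]) cylinder(h = 105, r = 21);
translate([507, 503, 115]) cylinder(h = 10, r = 50);


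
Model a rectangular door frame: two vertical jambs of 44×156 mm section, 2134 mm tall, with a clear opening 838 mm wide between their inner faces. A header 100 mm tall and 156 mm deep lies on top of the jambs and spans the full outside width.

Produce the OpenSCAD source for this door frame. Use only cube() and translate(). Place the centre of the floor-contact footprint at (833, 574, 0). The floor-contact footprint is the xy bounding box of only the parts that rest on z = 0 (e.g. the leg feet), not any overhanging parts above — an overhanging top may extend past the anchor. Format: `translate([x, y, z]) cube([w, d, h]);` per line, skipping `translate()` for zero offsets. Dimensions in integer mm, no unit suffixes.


translate([370, 496, 0]) cube([44, 156, 2134]);
translate([1252, 496, 0]) cube([44, 156, 2134]);
translate([370, 496, 2134]) cube([926, 156, 100]);


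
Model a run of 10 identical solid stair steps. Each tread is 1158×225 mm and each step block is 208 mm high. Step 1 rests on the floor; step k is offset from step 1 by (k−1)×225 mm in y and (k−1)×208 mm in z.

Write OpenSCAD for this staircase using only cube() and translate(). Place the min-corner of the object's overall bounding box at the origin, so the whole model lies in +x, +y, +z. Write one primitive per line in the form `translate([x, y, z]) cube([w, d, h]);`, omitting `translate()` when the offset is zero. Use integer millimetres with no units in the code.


cube([1158, 225, 208]);
translate([0, 225, 208]) cube([1158, 225, 208]);
translate([0, 450, 416]) cube([1158, 225, 208]);
translate([0, 675, 624]) cube([1158, 225, 208]);
translate([0, 900, 832]) cube([1158, 225, 208]);
translate([0, 1125, 1040]) cube([1158, 225, 208]);
translate([0, 1350, 1248]) cube([1158, 225, 208]);
translate([0, 1575, 1456]) cube([1158, 225, 208]);
translate([0, 1800, 1664]) cube([1158, 225, 208]);
translate([0, 2025, 1872]) cube([1158, 225, 208]);


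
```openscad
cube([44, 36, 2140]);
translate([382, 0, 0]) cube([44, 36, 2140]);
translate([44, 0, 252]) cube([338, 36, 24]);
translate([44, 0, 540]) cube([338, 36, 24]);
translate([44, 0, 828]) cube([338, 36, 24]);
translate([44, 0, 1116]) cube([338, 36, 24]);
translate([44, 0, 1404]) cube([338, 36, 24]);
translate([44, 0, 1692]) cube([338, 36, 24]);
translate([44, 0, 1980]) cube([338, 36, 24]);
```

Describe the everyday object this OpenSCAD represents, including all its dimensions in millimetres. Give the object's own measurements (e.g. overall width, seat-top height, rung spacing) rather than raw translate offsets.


A straight ladder. Two 44×36 mm vertical rails, 2140 mm tall, stand 426 mm apart (outside-to-outside) with their front faces coplanar on the −y side. 7 rungs, each 36 mm deep and 24 mm tall, span between the inner faces of the rails, front faces flush with the rails. The lowest rung's underside is at z = 252 mm and rungs are spaced 288 mm apart (underside to underside).


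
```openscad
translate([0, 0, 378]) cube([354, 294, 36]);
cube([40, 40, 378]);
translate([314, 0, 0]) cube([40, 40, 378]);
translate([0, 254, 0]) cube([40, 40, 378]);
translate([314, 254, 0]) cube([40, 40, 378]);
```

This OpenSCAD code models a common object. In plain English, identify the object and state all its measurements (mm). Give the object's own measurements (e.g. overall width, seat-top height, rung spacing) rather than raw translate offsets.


A simple wooden stool: a rectangular seat 354 mm (x) by 294 mm (y), 36 mm thick, top face at z = 414 mm, on four square legs, each 40×40 mm in cross-section. The legs rest on z = 0, each flush with a corner of the seat.


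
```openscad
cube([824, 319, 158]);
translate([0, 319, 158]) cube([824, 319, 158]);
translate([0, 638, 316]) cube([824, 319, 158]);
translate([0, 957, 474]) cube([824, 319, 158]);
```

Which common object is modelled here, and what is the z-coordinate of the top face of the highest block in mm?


A staircase. The total rise is 632 mm.

4 identical blocks, each offset up and back from the previous — a staircase. Each step is 158 mm tall and there are 4 of them, so the total rise is 4 × 158 = 632 mm.


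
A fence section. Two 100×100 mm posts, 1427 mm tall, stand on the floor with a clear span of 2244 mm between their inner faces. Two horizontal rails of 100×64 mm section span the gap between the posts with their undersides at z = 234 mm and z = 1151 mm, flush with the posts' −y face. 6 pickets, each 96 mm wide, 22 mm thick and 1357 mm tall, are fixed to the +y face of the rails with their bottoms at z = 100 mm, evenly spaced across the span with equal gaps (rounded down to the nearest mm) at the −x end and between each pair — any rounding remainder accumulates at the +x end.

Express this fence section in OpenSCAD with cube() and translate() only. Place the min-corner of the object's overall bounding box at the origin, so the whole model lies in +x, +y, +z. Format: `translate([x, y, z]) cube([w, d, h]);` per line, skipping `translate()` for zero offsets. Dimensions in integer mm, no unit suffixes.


cube([100, 100, 1427]);
translate([2344, 0, 0]) cube([100, 100, 1427]);
translate([100, 0, 234]) cube([2244, 100, 64]);
translate([100, 0, 1151]) cube([2244, 100, 64]);
translate([338, 100, 100]) cube([96, 22, 1357]);
translate([672, 100, 100]) cube([96, 22, 1357]);
translate([1006, 100, 100]) cube([96, 22, 1357]);
translate([1340, 100, 100]) cube([96, 22, 1357]);
translate([1674, 100, 100]) cube([96, 22, 1357]);
translate([2008, 100, 100]) cube([96, 22, 1357]);


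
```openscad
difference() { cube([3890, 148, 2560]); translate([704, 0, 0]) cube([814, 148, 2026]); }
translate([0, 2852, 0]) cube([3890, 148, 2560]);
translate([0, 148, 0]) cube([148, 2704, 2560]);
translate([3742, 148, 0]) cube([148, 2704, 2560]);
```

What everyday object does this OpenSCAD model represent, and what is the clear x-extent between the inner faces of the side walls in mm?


A single room. The interior width is 3594 mm.

Four walls enclosing a rectangle with a door in the front wall — a room. Outside width 3890 minus two 148 mm walls gives 3594 mm.


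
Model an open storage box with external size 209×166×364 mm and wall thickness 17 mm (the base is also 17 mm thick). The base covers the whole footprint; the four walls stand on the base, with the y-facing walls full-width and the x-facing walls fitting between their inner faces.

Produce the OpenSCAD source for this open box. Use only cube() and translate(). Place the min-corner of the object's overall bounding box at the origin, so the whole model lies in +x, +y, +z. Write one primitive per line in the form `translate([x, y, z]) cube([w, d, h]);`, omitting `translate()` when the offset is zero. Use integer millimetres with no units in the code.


cube([209, 166, 17]);
translate([0, 0, 17]) cube([209, 17, 347]);
translate([0, 149, 17]) cube([209, 17, 347]);
translate([0, 17, 17]) cube([17, 132, 347]);
translate([192, 17, 17]) cube([17, 132, 347]);


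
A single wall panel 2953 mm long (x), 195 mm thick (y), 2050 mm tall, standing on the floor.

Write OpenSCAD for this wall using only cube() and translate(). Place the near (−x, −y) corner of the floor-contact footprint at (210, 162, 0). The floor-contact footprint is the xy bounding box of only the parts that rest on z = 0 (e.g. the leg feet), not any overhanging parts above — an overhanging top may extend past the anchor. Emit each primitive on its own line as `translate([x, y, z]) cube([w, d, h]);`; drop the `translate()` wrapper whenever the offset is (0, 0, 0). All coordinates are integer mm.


translate([210, 162, 0]) cube([2953, 195, 2050]);


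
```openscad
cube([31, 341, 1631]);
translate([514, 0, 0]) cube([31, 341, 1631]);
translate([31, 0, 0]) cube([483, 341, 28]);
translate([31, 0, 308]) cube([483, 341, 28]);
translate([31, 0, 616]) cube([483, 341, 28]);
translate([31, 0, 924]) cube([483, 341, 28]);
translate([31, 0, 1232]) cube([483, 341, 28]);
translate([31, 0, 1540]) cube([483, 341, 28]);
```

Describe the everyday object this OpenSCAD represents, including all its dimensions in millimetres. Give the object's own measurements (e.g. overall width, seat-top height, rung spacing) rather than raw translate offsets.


An open bookshelf. Two side panels, each 31 mm thick, 341 mm deep and 1631 mm tall, stand 545 mm apart (outside-to-outside). Between them sit 6 shelves, each 28 mm thick and 341 mm deep, spanning the full gap between the sides. The bottom shelf rests on the floor (its underside at z = 0) and the clear gap between one shelf's top and the next shelf's underside is 280 mm.


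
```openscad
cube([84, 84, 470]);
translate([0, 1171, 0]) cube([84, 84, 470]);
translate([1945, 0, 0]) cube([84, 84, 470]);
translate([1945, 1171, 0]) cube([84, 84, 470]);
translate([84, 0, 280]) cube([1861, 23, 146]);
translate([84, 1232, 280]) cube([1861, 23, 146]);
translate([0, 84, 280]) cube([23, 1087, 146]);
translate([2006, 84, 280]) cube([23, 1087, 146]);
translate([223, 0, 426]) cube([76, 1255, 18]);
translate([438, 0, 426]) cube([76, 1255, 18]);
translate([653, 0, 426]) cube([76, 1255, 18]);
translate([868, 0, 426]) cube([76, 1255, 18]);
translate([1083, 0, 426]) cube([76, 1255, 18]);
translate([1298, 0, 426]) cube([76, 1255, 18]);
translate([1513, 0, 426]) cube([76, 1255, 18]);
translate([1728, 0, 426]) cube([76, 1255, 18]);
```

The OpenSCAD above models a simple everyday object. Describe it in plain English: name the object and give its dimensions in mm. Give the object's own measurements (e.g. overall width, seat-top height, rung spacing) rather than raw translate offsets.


A bed frame 2029 mm long (x) by 1255 mm wide (y). Four 84×84 mm corner posts, 470 mm tall, at the corners of the footprint. Four rails of 23 mm thickness and 146 mm height run between adjacent posts with their undersides at z = 280 mm, their outer faces flush with the outside of the frame (the two x-running rails run between the posts' inner faces; the two y-running rails run between the posts' inner faces). 8 slats, each 76 mm wide (x) and 18 mm thick, lie across the top of the two x-running rails, running the full 1255 mm width of the frame in y; along x they sit between the end posts with a 139 mm gap after the −x posts and between neighbouring slats, leaving 141 mm before the +x posts.


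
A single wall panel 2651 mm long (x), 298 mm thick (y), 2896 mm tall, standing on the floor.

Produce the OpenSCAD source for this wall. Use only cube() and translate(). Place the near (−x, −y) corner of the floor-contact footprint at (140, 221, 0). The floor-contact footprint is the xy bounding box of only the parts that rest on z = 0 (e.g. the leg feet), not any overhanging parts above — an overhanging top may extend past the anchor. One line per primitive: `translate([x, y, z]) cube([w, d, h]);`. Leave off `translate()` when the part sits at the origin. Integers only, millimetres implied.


translate([140, 221, 0]) cube([2651, 298, 2896]);


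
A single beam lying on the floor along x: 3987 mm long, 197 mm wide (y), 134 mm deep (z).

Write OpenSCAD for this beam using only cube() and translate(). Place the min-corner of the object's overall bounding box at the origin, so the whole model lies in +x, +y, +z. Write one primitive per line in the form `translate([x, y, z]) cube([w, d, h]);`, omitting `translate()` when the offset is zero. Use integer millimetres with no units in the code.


cube([3987, 197, 134]);


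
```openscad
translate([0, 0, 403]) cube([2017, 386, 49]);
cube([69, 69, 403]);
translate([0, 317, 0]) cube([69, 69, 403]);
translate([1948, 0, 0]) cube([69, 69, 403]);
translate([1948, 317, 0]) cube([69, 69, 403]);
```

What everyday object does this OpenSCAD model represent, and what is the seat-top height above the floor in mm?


A bench. The seat-top height is 452 mm.

A long slab on four corner posts — a bench. The slab sits at z = 403 with thickness 49, so the top is 403 + 49 = 452 mm.


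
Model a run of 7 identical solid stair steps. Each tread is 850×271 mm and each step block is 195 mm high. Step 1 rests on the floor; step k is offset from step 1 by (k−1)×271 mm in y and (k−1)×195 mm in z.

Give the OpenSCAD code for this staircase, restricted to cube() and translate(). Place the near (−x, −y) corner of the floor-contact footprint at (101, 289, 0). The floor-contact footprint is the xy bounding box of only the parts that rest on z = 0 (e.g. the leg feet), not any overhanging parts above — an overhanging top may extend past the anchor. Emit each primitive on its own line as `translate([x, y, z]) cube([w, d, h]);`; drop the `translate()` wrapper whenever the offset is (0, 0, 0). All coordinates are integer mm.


translate([101, 289, 0]) cube([850, 271, 195]);
translate([101, 560, 195]) cube([850, 271, 195]);
translate([101, 831, 390]) cube([850, 271, 195]);
translate([101, 1102, 585]) cube([850, 271, 195]);
translate([101, 1373, 780]) cube([850, 271, 195]);
translate([101, 1644, 975]) cube([850, 271, 195]);
translate([101, 1915, 1170]) cube([850, 271, 195]);


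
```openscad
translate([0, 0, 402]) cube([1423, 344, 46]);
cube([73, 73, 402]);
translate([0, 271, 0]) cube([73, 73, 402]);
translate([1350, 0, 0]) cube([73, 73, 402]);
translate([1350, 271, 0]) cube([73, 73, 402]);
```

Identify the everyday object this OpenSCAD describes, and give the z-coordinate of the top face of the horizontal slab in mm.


A bench. The seat-top height is 448 mm.

A long slab on four corner posts — a bench. The slab sits at z = 402 with thickness 46, so the top is 402 + 46 = 448 mm.


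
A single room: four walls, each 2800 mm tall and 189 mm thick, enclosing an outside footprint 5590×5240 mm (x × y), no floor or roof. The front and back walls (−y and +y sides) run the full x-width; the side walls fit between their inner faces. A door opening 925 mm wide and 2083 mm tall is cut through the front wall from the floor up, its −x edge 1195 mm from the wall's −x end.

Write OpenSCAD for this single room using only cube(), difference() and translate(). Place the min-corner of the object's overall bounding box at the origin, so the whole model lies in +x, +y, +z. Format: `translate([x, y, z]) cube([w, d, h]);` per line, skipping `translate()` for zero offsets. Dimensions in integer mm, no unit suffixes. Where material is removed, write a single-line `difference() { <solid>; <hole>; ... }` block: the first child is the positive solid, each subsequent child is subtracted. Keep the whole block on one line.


difference() { cube([5590, 189, 2800]); translate([1195, 0, 0]) cube([925, 189, 2083]); }
translate([0, 5051, 0]) cube([5590, 189, 2800]);
translate([0, 189, 0]) cube([189, 4862, 2800]);
translate([5401, 189, 0]) cube([189, 4862, 2800]);


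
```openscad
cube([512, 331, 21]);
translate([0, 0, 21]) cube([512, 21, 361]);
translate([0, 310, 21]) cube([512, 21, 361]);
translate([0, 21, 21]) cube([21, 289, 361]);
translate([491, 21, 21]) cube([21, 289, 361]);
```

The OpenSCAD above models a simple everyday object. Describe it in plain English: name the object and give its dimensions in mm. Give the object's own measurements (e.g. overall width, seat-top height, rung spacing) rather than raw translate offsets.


An open-topped rectangular box: outside dimensions 512×331×382 mm, with a uniform wall and base thickness of 21 mm. The base is a full 512×331 slab on the floor; four walls sit on top of the base. The front and back walls (the −y and +y sides) span the full width; the two side walls fit between them.


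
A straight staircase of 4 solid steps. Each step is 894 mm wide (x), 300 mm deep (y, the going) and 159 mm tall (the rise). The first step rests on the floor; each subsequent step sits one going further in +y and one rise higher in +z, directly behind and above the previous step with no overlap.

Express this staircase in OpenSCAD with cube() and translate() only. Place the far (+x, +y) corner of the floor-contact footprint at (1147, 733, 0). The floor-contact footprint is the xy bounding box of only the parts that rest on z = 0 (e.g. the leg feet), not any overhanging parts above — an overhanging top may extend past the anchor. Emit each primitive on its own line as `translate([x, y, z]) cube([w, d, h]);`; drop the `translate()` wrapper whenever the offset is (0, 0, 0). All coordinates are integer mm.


translate([253, 433, 0]) cube([894, 300, 159]);
translate([253, 733, 159]) cube([894, 300, 159]);
translate([253, 1033, 318]) cube([894, 300, 159]);
translate([253, 1333, 477]) cube([894, 300, 159]);


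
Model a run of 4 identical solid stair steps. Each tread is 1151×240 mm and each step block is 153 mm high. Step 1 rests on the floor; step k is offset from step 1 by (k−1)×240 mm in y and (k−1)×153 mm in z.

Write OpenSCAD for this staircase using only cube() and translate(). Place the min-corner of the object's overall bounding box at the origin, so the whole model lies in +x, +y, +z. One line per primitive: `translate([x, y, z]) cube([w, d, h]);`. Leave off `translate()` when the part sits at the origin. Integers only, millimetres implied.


cube([1151, 240, 153]);
translate([0, 240, 153]) cube([1151, 240, 153]);
translate([0, 480, 306]) cube([1151, 240, 153]);
translate([0, 720, 459]) cube([1151, 240, 153]);


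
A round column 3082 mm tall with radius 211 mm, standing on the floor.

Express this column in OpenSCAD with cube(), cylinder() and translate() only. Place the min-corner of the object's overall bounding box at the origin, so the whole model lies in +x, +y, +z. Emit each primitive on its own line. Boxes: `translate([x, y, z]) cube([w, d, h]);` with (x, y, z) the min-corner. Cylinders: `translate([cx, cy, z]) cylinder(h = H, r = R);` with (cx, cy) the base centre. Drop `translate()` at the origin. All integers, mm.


translate([211, 211, 0]) cylinder(h = 3082, r = 211);


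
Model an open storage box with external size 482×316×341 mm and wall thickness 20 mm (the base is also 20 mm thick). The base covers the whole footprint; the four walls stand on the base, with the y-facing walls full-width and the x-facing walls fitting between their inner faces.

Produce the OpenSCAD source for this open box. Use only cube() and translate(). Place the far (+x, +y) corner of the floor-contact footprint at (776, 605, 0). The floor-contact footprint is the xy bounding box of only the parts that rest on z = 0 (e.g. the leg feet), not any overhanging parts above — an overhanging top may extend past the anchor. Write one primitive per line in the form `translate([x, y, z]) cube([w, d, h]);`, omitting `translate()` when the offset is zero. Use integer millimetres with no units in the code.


translate([294, 289, 0]) cube([482, 316, 20]);
translate([294, 289, 20]) cube([482, 20, 321]);
translate([294, 585, 20]) cube([482, 20, 321]);
translate([294, 309, 20]) cube([20, 276, 321]);
translate([756, 309, 20]) cube([20, 276, 321]);


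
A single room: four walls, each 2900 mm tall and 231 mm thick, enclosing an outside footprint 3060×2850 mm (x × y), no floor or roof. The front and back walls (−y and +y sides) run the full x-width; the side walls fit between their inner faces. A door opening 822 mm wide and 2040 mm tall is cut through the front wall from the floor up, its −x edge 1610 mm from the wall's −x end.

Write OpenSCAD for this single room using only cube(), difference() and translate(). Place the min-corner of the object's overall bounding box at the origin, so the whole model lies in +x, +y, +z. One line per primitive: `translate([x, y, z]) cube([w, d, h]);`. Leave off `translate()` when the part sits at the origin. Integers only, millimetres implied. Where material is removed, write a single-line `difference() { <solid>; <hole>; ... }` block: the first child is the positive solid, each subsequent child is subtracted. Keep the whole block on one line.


difference() { cube([3060, 231, 2900]); translate([1610, 0, 0]) cube([822, 231, 2040]); }
translate([0, 2619, 0]) cube([3060, 231, 2900]);
translate([0, 231, 0]) cube([231, 2388, 2900]);
translate([2829, 231, 0]) cube([231, 2388, 2900]);


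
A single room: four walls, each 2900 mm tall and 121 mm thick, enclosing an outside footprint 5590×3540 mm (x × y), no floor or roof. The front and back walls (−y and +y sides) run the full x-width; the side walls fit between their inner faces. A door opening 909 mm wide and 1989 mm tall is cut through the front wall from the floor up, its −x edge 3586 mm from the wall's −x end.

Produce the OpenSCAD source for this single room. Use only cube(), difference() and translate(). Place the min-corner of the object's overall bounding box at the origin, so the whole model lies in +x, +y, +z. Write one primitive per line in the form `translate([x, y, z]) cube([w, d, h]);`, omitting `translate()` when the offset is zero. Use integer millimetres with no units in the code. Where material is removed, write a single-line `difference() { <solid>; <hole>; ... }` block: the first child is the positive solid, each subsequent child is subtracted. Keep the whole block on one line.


difference() { cube([5590, 121, 2900]); translate([3586, 0, 0]) cube([909, 121, 1989]); }
translate([0, 3419, 0]) cube([5590, 121, 2900]);
translate([0, 121, 0]) cube([121, 3298, 2900]);
translate([5469, 121, 0]) cube([121, 3298, 2900]);


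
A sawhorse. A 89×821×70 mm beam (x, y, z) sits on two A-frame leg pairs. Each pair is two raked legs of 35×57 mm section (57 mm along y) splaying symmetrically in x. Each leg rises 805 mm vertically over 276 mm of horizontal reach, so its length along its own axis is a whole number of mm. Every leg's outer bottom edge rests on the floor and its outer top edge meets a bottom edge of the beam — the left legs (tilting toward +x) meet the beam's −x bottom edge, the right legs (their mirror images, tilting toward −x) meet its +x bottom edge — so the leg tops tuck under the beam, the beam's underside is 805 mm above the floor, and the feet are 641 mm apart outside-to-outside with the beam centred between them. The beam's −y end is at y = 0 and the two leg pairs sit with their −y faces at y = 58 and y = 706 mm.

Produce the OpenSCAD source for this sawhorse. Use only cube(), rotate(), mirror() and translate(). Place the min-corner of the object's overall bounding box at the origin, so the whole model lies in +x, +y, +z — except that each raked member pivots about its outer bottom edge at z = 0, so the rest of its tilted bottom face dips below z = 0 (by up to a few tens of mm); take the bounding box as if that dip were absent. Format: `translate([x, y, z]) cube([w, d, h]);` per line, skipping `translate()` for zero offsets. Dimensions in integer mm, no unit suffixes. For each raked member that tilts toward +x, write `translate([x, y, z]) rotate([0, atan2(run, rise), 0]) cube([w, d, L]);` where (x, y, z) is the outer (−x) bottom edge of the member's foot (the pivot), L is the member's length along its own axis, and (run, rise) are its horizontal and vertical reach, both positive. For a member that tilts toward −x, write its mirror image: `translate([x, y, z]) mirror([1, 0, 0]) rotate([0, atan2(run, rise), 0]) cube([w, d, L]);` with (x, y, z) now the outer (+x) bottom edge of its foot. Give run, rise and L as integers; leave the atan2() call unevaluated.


// leg length = √(276² + 805²) = 851
// right-leg outer foot x = 2·276 + 89 = 641
// beam min-corner = (276, 0, 805)
translate([276, 0, 805]) cube([89, 821, 70]);
translate([0, 58, 0]) rotate([0, atan2(276, 805), 0]) cube([35, 57, 851]);
translate([641, 58, 0]) mirror([1, 0, 0]) rotate([0, atan2(276, 805), 0]) cube([35, 57, 851]);
translate([0, 706, 0]) rotate([0, atan2(276, 805), 0]) cube([35, 57, 851]);
translate([641, 706, 0]) mirror([1, 0, 0]) rotate([0, atan2(276, 805), 0]) cube([35, 57, 851]);
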